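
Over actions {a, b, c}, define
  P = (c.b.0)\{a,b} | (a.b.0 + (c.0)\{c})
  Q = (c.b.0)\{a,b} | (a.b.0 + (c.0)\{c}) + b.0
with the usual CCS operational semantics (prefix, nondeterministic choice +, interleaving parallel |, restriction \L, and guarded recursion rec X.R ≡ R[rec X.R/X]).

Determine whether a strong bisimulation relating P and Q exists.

P's transition system — 6 states:
  m0 = (c.b.0)\{a,b} | (a.b.0 + (c.0)\{c}) has moves =a=> m1, =c=> m2
  m1 = (c.b.0)\{a,b} | b.0 has moves =b=> m3, =c=> m4
  m2 = (b.0)\{a,b} | (a.b.0 + (c.0)\{c}) has moves =a=> m4
  m3 = (c.b.0)\{a,b} | 0 has moves =c=> m5
  m4 = (b.0)\{a,b} | b.0 has moves =b=> m5
  m5 = (b.0)\{a,b} | 0 has moves (no moves)
Q's transition system — 7 states:
  n0 = (c.b.0)\{a,b} | (a.b.0 + (c.0)\{c}) + b.0 has moves =a=> n1, =b=> n2, =c=> n3
  n1 = (c.b.0)\{a,b} | b.0 has moves =b=> n4, =c=> n5
  n2 = 0 has moves (no moves)
  n3 = (b.0)\{a,b} | (a.b.0 + (c.0)\{c}) has moves =a=> n5
  n4 = (c.b.0)\{a,b} | 0 has moves =c=> n6
  n5 = (b.0)\{a,b} | b.0 has moves =b=> n6
  n6 = (b.0)\{a,b} | 0 has moves (no moves)
Partition-refinement fixed point:
  B0 = {m0}
  B1 = {m2, n3}
  B2 = {m4, n5}
  B3 = {m5, n2, n6}
  B4 = {m1, n1}
  B5 = {m3, n4}
  B6 = {n0}
m0 ∈ B0, n0 ∈ B6 → different blocks

not bisimilar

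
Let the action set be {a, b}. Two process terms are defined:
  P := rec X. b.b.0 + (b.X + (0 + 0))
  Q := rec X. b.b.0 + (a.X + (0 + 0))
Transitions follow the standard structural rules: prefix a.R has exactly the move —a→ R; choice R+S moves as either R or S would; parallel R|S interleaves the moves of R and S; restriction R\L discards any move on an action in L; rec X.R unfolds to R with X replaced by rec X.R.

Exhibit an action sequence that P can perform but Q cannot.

bbb

P's transition system — 3 states:
  s0 = rec X. b.b.0 + (b.X + (0 + 0)) :: -b-> s0, -b-> s1
  s1 = b.0 :: -b-> s2
  s2 = 0 :: (no moves)
Q's transition system — 3 states:
  t0 = rec X. b.b.0 + (a.X + (0 + 0)) :: -a-> t0, -b-> t1
  t1 = b.0 :: -b-> t2
  t2 = 0 :: (no moves)
Trace ⟨bbb⟩ through P, begin at {s0}:
  step 1 (b): {s0, s1}
  step 2 (b): {s0, s1, s2}
  step 3 (b): {s0, s1, s2}
  ✓ P
Trace ⟨bbb⟩ through Q, begin at {t0}:
  step 1 (b): {t1}
  step 2 (b): {t2}
  step 3 (b): ∅  — Q cannot continue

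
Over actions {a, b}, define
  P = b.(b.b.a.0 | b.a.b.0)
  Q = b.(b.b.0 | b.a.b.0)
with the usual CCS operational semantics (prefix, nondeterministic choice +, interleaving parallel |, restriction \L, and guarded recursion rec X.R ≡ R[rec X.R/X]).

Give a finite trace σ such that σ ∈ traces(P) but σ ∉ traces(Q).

P's transition system — 17 states:
  p0 = b.(b.b.a.0 | b.a.b.0) has moves -b-> p1
  p1 = b.b.a.0 | b.a.b.0 has moves -b-> p2, -b-> p3
  p2 = b.a.0 | b.a.b.0 has moves -b-> p4, -b-> p5
  p3 = b.b.a.0 | a.b.0 has moves -a-> p6, -b-> p5
  p4 = a.0 | b.a.b.0 has moves -a-> p7, -b-> p8
  p5 = b.a.0 | a.b.0 has moves -a-> p9, -b-> p8
  p6 = b.b.a.0 | b.0 has moves -b-> p10, -b-> p9
  p7 = 0 | b.a.b.0 has moves -b-> p11
  p8 = a.0 | a.b.0 has moves -a-> p11, -a-> p12
  p9 = b.a.0 | b.0 has moves -b-> p12, -b-> p13
  p10 = b.b.a.0 | 0 has moves -b-> p13
  p11 = 0 | a.b.0 has moves -a-> p14
  p12 = a.0 | b.0 has moves -a-> p14, -b-> p15
  p13 = b.a.0 | 0 has moves -b-> p15
  p14 = 0 | b.0 has moves -b-> p16
  p15 = a.0 | 0 has moves -a-> p16
  p16 = 0 | 0 has moves deadlocked
Q's transition system — 13 states:
  q0 = b.(b.b.0 | b.a.b.0) has moves -b-> q1
  q1 = b.b.0 | b.a.b.0 has moves -b-> q2, -b-> q3
  q2 = b.0 | b.a.b.0 has moves -b-> q4, -b-> q5
  q3 = b.b.0 | a.b.0 has moves -a-> q6, -b-> q5
  q4 = 0 | b.a.b.0 has moves -b-> q7
  q5 = b.0 | a.b.0 has moves -a-> q8, -b-> q7
  q6 = b.b.0 | b.0 has moves -b-> q8, -b-> q9
  q7 = 0 | a.b.0 has moves -a-> q10
  q8 = b.0 | b.0 has moves -b-> q10, -b-> q11
  q9 = b.b.0 | 0 has moves -b-> q11
  q10 = 0 | b.0 has moves -b-> q12
  q11 = b.0 | 0 has moves -b-> q12
  q12 = 0 | 0 has moves deadlocked
Run σ = ⟨bbabba⟩ on P: start {p0}
  step 1 (b): {p1}
  step 2 (b): {p2, p3}
  step 3 (a): {p6}
  step 4 (b): {p10, p9}
  step 5 (b): {p12, p13}
  step 6 (a): {p14}
  P completes σ.
Run σ = ⟨bbabba⟩ on Q: start {q0}
  step 1 (b): {q1}
  step 2 (b): {q2, q3}
  step 3 (a): {q6}
  step 4 (b): {q8, q9}
  step 5 (b): {q10, q11}
  step 6 (a): no successor for Q

bbabba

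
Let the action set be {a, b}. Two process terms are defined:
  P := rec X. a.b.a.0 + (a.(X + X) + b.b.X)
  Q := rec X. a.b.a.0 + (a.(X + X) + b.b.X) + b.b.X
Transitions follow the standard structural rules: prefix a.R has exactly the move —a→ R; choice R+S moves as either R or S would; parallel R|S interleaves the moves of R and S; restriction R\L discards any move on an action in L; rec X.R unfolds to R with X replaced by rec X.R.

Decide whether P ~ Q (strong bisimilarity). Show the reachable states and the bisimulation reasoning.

P ~ Q

LTS(P): 6 reachable states
  p0 = rec X. a.b.a.0 + (a.(X + X) + b.b.X) | --a--▸ p1, --a--▸ p2, --b--▸ p3
  p1 = (rec X. a.b.a.0 + (a.(X + X) + b.b.X)) + (rec X. a.b.a.0 + (a.(X + X) + b.b.X)) | --a--▸ p1, --a--▸ p2, --b--▸ p3
  p2 = b.a.0 | --b--▸ p4
  p3 = b.(rec X. a.b.a.0 + (a.(X + X) + b.b.X)) | --b--▸ p0
  p4 = a.0 | --a--▸ p5
  p5 = 0 | ∅
LTS(Q): 6 reachable states
  q0 = rec X. a.b.a.0 + (a.(X + X) + b.b.X) + b.b.X | --a--▸ q1, --a--▸ q2, --b--▸ q3
  q1 = (rec X. a.b.a.0 + (a.(X + X) + b.b.X) + b.b.X) + (rec X. a.b.a.0 + (a.(X + X) + b.b.X) + b.b.X) | --a--▸ q1, --a--▸ q2, --b--▸ q3
  q2 = b.a.0 | --b--▸ q4
  q3 = b.(rec X. a.b.a.0 + (a.(X + X) + b.b.X) + b.b.X) | --b--▸ q0
  q4 = a.0 | --a--▸ q5
  q5 = 0 | ∅
Partition-refinement fixed point:
  B0 = {p0, p1, q0, q1}
  B1 = {p3, q3}
  B2 = {p2, q2}
  B3 = {p4, q4}
  B4 = {p5, q5}
p0 ∈ B0, q0 ∈ B0 → same block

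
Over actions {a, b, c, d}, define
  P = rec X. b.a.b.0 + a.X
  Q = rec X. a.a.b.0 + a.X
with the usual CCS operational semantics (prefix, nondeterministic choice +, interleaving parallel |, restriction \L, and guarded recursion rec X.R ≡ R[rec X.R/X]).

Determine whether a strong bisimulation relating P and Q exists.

not bisimilar

P's transition system — 4 states:
  p0 = rec X. b.a.b.0 + a.X :: --a--▸ p0, --b--▸ p1
  p1 = a.b.0 :: --a--▸ p2
  p2 = b.0 :: --b--▸ p3
  p3 = 0 :: ∅
Q's transition system — 4 states:
  q0 = rec X. a.a.b.0 + a.X :: --a--▸ q0, --a--▸ q1
  q1 = a.b.0 :: --a--▸ q2
  q2 = b.0 :: --b--▸ q3
  q3 = 0 :: ∅
Coarsest stable partition (strong bisimilarity classes):
  B0 = {p0}
  B1 = {p1, q1}
  B2 = {p2, q2}
  B3 = {p3, q3}
  B4 = {q0}
p0 ∈ B0, q0 ∈ B4 → different blocks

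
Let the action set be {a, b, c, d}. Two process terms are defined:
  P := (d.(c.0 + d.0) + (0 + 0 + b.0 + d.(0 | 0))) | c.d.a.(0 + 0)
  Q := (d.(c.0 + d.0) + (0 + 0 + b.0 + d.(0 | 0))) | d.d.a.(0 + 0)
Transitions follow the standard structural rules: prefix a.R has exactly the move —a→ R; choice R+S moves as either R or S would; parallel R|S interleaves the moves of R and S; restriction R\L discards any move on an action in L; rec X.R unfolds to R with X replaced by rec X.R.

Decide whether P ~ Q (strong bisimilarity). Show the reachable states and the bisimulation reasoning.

P ≁ Q

P's transition system — 16 states:
  u0 = (d.(c.0 + d.0) + (0 + 0 + b.0 + d.(0 | 0))) | c.d.a.(0 + 0) → —b→ u1, —c→ u2, —d→ u3, —d→ u4
  u1 = 0 | c.d.a.(0 + 0) → —c→ u5
  u2 = (d.(c.0 + d.0) + (0 + 0 + b.0 + d.(0 | 0))) | d.a.(0 + 0) → —b→ u5, —d→ u6, —d→ u7, —d→ u8
  u3 = (c.0 + d.0) | c.d.a.(0 + 0) → —c→ u1, —c→ u6, —d→ u1
  u4 = 0 | 0 | c.d.a.(0 + 0) → —c→ u8
  u5 = 0 | d.a.(0 + 0) → —d→ u9
  u6 = (c.0 + d.0) | d.a.(0 + 0) → —c→ u5, —d→ u10, —d→ u5
  u7 = (d.(c.0 + d.0) + (0 + 0 + b.0 + d.(0 | 0))) | a.(0 + 0) → —a→ u11, —b→ u9, —d→ u10, —d→ u12
  u8 = 0 | 0 | d.a.(0 + 0) → —d→ u12
  u9 = 0 | a.(0 + 0) → —a→ u13
  u10 = (c.0 + d.0) | a.(0 + 0) → —a→ u14, —c→ u9, —d→ u9
  u11 = (d.(c.0 + d.0) + (0 + 0 + b.0 + d.(0 | 0))) | (0 + 0) → —b→ u13, —d→ u14, —d→ u15
  u12 = 0 | 0 | a.(0 + 0) → —a→ u15
  u13 = 0 | (0 + 0) → ·
  u14 = (c.0 + d.0) | (0 + 0) → —c→ u13, —d→ u13
  u15 = 0 | 0 | (0 + 0) → ·
Q's transition system — 16 states:
  v0 = (d.(c.0 + d.0) + (0 + 0 + b.0 + d.(0 | 0))) | d.d.a.(0 + 0) → —b→ v1, —d→ v2, —d→ v3, —d→ v4
  v1 = 0 | d.d.a.(0 + 0) → —d→ v5
  v2 = (c.0 + d.0) | d.d.a.(0 + 0) → —c→ v1, —d→ v1, —d→ v6
  v3 = (d.(c.0 + d.0) + (0 + 0 + b.0 + d.(0 | 0))) | d.a.(0 + 0) → —b→ v5, —d→ v6, —d→ v7, —d→ v8
  v4 = 0 | 0 | d.d.a.(0 + 0) → —d→ v8
  v5 = 0 | d.a.(0 + 0) → —d→ v9
  v6 = (c.0 + d.0) | d.a.(0 + 0) → —c→ v5, —d→ v10, —d→ v5
  v7 = (d.(c.0 + d.0) + (0 + 0 + b.0 + d.(0 | 0))) | a.(0 + 0) → —a→ v11, —b→ v9, —d→ v10, —d→ v12
  v8 = 0 | 0 | d.a.(0 + 0) → —d→ v12
  v9 = 0 | a.(0 + 0) → —a→ v13
  v10 = (c.0 + d.0) | a.(0 + 0) → —a→ v14, —c→ v9, —d→ v9
  v11 = (d.(c.0 + d.0) + (0 + 0 + b.0 + d.(0 | 0))) | (0 + 0) → —b→ v13, —d→ v14, —d→ v15
  v12 = 0 | 0 | a.(0 + 0) → —a→ v15
  v13 = 0 | (0 + 0) → ·
  v14 = (c.0 + d.0) | (0 + 0) → —c→ v13, —d→ v13
  v15 = 0 | 0 | (0 + 0) → ·
Coarsest stable partition (strong bisimilarity classes):
  B0 = {u0}
  B1 = {u2, v3}
  B2 = {u5, u8, v5, v8}
  B3 = {u12, u9, v12, v9}
  B4 = {u13, u15, v13, v15}
  B5 = {u7, v7}
  B6 = {u10, v10}
  B7 = {u14, v14}
  B8 = {u11, v11}
  B9 = {u6, v6}
  B10 = {u1, u4}
  B11 = {u3}
  B12 = {v0}
  B13 = {v2}
  B14 = {v1, v4}
u0 ∈ B0, v0 ∈ B12 → different blocks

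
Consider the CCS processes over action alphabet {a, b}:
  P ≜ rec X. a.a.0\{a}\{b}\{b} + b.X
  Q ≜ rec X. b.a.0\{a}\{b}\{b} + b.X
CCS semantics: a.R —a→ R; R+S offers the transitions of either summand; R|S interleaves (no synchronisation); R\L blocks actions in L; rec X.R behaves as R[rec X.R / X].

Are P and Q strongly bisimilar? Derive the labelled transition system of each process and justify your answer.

NO

Reachable graph of P (3 states):
  u0 = rec X. a.a.0\{a}\{b}\{b} + b.X ⊢ --a--▸ u1, --b--▸ u0
  u1 = a.0\{a}\{b}\{b} ⊢ --a--▸ u2
  u2 = 0\{a}\{b}\{b} ⊢ ∅
Reachable graph of Q (3 states):
  v0 = rec X. b.a.0\{a}\{b}\{b} + b.X ⊢ --b--▸ v0, --b--▸ v1
  v1 = a.0\{a}\{b}\{b} ⊢ --a--▸ v2
  v2 = 0\{a}\{b}\{b} ⊢ ∅
Coarsest stable partition (strong bisimilarity classes):
  B0 = {u0}
  B1 = {u1, v1}
  B2 = {u2, v2}
  B3 = {v0}
u0 ∈ B0, v0 ∈ B3 → different blocks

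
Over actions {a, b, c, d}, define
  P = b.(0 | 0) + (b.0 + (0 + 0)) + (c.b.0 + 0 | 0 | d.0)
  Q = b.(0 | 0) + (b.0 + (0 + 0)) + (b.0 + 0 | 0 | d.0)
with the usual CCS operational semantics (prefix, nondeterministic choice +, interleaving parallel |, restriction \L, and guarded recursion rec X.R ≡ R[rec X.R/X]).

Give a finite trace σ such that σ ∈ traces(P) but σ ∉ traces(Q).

LTS(P): 5 reachable states
  s0 = b.(0 | 0) + (b.0 + (0 + 0)) + (c.b.0 + 0 | 0 | d.0) has moves —b→ s1, —b→ s2, —c→ s3, —d→ s4
  s1 = 0 has moves (no moves)
  s2 = 0 | 0 has moves (no moves)
  s3 = b.0 has moves —b→ s1
  s4 = 0 | 0 | 0 has moves (no moves)
LTS(Q): 4 reachable states
  t0 = b.(0 | 0) + (b.0 + (0 + 0)) + (b.0 + 0 | 0 | d.0) has moves —b→ t1, —b→ t2, —d→ t3
  t1 = 0 has moves (no moves)
  t2 = 0 | 0 has moves (no moves)
  t3 = 0 | 0 | 0 has moves (no moves)
Run σ = ⟨c⟩ on P: start {s0}
  step 1 (c): {s3}
  — P admits the full trace.
Run σ = ⟨c⟩ on Q: start {t0}
  step 1 (c): no successor for Q

c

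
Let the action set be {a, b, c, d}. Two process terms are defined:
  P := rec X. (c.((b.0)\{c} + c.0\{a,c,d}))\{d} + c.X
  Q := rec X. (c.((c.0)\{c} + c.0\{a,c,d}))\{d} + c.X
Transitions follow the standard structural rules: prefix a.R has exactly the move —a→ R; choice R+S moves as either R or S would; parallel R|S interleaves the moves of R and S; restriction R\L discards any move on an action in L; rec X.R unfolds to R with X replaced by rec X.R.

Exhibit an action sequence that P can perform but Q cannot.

cb

LTS(P): 4 reachable states
  s0 = rec X. (c.((b.0)\{c} + c.0\{a,c,d}))\{d} + c.X has moves =c=> s0, =c=> s1
  s1 = ((b.0)\{c} + c.0\{a,c,d})\{d} has moves =b=> s2, =c=> s3
  s2 = 0\{c}\{d} has moves deadlocked
  s3 = 0\{a,c,d}\{d} has moves deadlocked
LTS(Q): 3 reachable states
  t0 = rec X. (c.((c.0)\{c} + c.0\{a,c,d}))\{d} + c.X has moves =c=> t0, =c=> t1
  t1 = ((c.0)\{c} + c.0\{a,c,d})\{d} has moves =c=> t2
  t2 = 0\{a,c,d}\{d} has moves deadlocked
Trace ⟨cb⟩ through P, begin at {s0}:
  after c @ step 1: {s0, s1}
  after b @ step 2: {s2}
  — P admits the full trace.
Trace ⟨cb⟩ through Q, begin at {t0}:
  after c @ step 1: {t0, t1}
  after b @ step 2: no successor for Q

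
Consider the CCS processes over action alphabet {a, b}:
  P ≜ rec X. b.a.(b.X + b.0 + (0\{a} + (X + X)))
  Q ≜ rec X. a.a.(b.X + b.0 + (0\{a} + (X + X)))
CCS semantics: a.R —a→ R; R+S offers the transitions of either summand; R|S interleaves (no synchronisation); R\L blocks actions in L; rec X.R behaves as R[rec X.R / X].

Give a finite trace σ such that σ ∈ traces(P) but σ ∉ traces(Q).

P's transition system — 4 states:
  u0 = rec X. b.a.(b.X + b.0 + (0\{a} + (X + X))) ⊢ ··b··> u1
  u1 = a.(b.(rec X. b.a.(b.X + b.0 + (0\{a} + (X + X)))) + b.0 + (0\{a} + ((rec X. b.a.(b.X + b.0 + (0\{a} + (X + X)))) + (rec X. b.a.(b.X + b.0 + (0\{a} + (X + X))))))) ⊢ ··a··> u2
  u2 = b.(rec X. b.a.(b.X + b.0 + (0\{a} + (X + X)))) + b.0 + (0\{a} + ((rec X. b.a.(b.X + b.0 + (0\{a} + (X + X)))) + (rec X. b.a.(b.X + b.0 + (0\{a} + (X + X)))))) ⊢ ··b··> u0, ··b··> u1, ··b··> u3
  u3 = 0 ⊢ ·
Q's transition system — 4 states:
  v0 = rec X. a.a.(b.X + b.0 + (0\{a} + (X + X))) ⊢ ··a··> v1
  v1 = a.(b.(rec X. a.a.(b.X + b.0 + (0\{a} + (X + X)))) + b.0 + (0\{a} + ((rec X. a.a.(b.X + b.0 + (0\{a} + (X + X)))) + (rec X. a.a.(b.X + b.0 + (0\{a} + (X + X))))))) ⊢ ··a··> v2
  v2 = b.(rec X. a.a.(b.X + b.0 + (0\{a} + (X + X)))) + b.0 + (0\{a} + ((rec X. a.a.(b.X + b.0 + (0\{a} + (X + X)))) + (rec X. a.a.(b.X + b.0 + (0\{a} + (X + X)))))) ⊢ ··a··> v1, ··b··> v0, ··b··> v3
  v3 = 0 ⊢ ·
Run σ = ⟨b⟩ on P: start {u0}
  after b @ step 1: {u1}
  — P admits the full trace.
Run σ = ⟨b⟩ on Q: start {v0}
  after b @ step 1: ∅ (Q stuck)

b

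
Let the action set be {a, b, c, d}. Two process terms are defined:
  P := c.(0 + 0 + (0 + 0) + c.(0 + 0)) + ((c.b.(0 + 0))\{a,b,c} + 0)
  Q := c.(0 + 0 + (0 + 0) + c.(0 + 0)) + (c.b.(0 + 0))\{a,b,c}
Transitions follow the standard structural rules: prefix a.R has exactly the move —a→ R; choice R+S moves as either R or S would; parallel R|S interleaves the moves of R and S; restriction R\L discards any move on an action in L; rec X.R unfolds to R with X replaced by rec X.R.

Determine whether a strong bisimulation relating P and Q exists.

LTS(P): 3 reachable states
  u0 = c.(0 + 0 + (0 + 0) + c.(0 + 0)) + ((c.b.(0 + 0))\{a,b,c} + 0) → —c→ u1
  u1 = 0 + 0 + (0 + 0) + c.(0 + 0) → —c→ u2
  u2 = 0 + 0 → stopped
LTS(Q): 3 reachable states
  v0 = c.(0 + 0 + (0 + 0) + c.(0 + 0)) + (c.b.(0 + 0))\{a,b,c} → —c→ v1
  v1 = 0 + 0 + (0 + 0) + c.(0 + 0) → —c→ v2
  v2 = 0 + 0 → stopped
Partition-refinement fixed point:
  B0 = {u0, v0}
  B1 = {u1, v1}
  B2 = {u2, v2}
u0 ∈ B0, v0 ∈ B0 → same block

YES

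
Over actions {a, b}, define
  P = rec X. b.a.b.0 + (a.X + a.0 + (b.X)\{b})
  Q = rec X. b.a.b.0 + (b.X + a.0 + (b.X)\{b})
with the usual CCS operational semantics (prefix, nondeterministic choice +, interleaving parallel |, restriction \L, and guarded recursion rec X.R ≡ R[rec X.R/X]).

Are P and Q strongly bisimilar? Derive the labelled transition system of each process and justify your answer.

NO

P's transition system — 4 states:
  m0 = rec X. b.a.b.0 + (a.X + a.0 + (b.X)\{b}) → ··a··> m0, ··a··> m1, ··b··> m2
  m1 = 0 → ∅
  m2 = a.b.0 → ··a··> m3
  m3 = b.0 → ··b··> m1
Q's transition system — 4 states:
  n0 = rec X. b.a.b.0 + (b.X + a.0 + (b.X)\{b}) → ··a··> n1, ··b··> n0, ··b··> n2
  n1 = 0 → ∅
  n2 = a.b.0 → ··a··> n3
  n3 = b.0 → ··b··> n1
Coarsest stable partition (strong bisimilarity classes):
  B0 = {m0}
  B1 = {m1, n1}
  B2 = {m2, n2}
  B3 = {m3, n3}
  B4 = {n0}
m0 ∈ B0, n0 ∈ B4 → different blocks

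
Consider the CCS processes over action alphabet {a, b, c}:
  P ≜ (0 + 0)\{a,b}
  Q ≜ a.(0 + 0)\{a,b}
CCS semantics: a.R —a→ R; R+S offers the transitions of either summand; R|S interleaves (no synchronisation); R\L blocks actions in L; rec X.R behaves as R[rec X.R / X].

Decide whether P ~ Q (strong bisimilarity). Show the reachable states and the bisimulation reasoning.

NO

P's transition system — 1 states:
  p0 = (0 + 0)\{a,b} :: ·
Q's transition system — 2 states:
  q0 = a.(0 + 0)\{a,b} :: =a=> q1
  q1 = (0 + 0)\{a,b} :: ·
Coarsest stable partition (strong bisimilarity classes):
  B0 = {p0, q1}
  B1 = {q0}
p0 ∈ B0, q0 ∈ B1 → different blocks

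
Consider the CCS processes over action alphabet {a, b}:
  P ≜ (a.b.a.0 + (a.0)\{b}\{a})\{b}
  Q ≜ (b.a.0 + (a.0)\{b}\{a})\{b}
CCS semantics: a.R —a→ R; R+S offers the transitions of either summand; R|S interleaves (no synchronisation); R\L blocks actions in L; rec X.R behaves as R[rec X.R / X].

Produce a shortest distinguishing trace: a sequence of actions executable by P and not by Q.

LTS(P): 2 reachable states
  m0 = (a.b.a.0 + (a.0)\{b}\{a})\{b} → --a--▸ m1
  m1 = (b.a.0)\{b} → ·
LTS(Q): 1 reachable states
  n0 = (b.a.0 + (a.0)\{b}\{a})\{b} → ·
Run σ = ⟨a⟩ on P: start {m0}
  step 1 (a): {m1}
  P completes σ.
Run σ = ⟨a⟩ on Q: start {n0}
  step 1 (a): ∅  — Q cannot continue

a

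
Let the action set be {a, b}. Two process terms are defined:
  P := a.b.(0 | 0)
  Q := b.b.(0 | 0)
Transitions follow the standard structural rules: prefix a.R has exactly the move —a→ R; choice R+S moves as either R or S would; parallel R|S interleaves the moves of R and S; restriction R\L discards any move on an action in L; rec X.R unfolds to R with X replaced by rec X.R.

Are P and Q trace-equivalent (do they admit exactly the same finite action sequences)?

NO — witness ⟨a⟩

Reachable graph of P (3 states):
  m0 = a.b.(0 | 0) ⊢ --a--▸ m1
  m1 = b.(0 | 0) ⊢ --b--▸ m2
  m2 = 0 | 0 ⊢ ·
Reachable graph of Q (3 states):
  n0 = b.b.(0 | 0) ⊢ --b--▸ n1
  n1 = b.(0 | 0) ⊢ --b--▸ n2
  n2 = 0 | 0 ⊢ ·
Trace ⟨a⟩ through P, begin at {m0}:
  step 1 (a): {m1}
  ✓ P
Trace ⟨a⟩ through Q, begin at {n0}:
  step 1 (a): ∅ (Q stuck)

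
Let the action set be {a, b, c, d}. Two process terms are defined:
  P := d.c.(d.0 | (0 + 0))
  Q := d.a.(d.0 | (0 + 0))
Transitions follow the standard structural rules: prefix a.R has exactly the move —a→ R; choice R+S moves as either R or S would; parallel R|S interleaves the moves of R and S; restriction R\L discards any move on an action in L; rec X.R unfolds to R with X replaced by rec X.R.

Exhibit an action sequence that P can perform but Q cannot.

dc

Reachable graph of P (4 states):
  s0 = d.c.(d.0 | (0 + 0)) has moves ··d··> s1
  s1 = c.(d.0 | (0 + 0)) has moves ··c··> s2
  s2 = d.0 | (0 + 0) has moves ··d··> s3
  s3 = 0 | (0 + 0) has moves (no moves)
Reachable graph of Q (4 states):
  t0 = d.a.(d.0 | (0 + 0)) has moves ··d··> t1
  t1 = a.(d.0 | (0 + 0)) has moves ··a··> t2
  t2 = d.0 | (0 + 0) has moves ··d··> t3
  t3 = 0 | (0 + 0) has moves (no moves)
Run σ = ⟨dc⟩ on P: start {s0}
  after d @ step 1: {s1}
  after c @ step 2: {s2}
  — P admits the full trace.
Run σ = ⟨dc⟩ on Q: start {t0}
  after d @ step 1: {t1}
  after c @ step 2: no successor for Q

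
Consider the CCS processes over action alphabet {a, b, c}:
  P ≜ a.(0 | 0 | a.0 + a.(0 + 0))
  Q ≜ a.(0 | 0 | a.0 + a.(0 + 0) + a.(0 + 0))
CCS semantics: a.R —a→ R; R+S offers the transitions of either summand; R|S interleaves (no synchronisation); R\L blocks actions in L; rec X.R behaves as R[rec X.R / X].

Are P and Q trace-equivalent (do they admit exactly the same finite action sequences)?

P's transition system — 4 states:
  p0 = a.(0 | 0 | a.0 + a.(0 + 0)) → -a-> p1
  p1 = 0 | 0 | a.0 + a.(0 + 0) → -a-> p2, -a-> p3
  p2 = 0 + 0 → ·
  p3 = 0 | 0 | 0 → ·
Q's transition system — 4 states:
  q0 = a.(0 | 0 | a.0 + a.(0 + 0) + a.(0 + 0)) → -a-> q1
  q1 = 0 | 0 | a.0 + a.(0 + 0) + a.(0 + 0) → -a-> q2, -a-> q3
  q2 = 0 + 0 → ·
  q3 = 0 | 0 | 0 → ·
Partition-refinement fixed point:
  B0 = {p0, q0}
  B1 = {p1, q1}
  B2 = {p2, p3, q2, q3}
p0 ∈ B0, q0 ∈ B0 → same block
Bisimilar ⇒ trace-equivalent.

YES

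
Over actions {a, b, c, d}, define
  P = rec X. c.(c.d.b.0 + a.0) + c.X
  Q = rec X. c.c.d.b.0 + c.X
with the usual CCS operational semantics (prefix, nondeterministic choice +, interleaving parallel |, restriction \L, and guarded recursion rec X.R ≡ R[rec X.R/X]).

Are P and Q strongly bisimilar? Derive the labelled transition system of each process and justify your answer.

P's transition system — 5 states:
  p0 = rec X. c.(c.d.b.0 + a.0) + c.X | ··c··> p0, ··c··> p1
  p1 = c.d.b.0 + a.0 | ··a··> p2, ··c··> p3
  p2 = 0 | stopped
  p3 = d.b.0 | ··d··> p4
  p4 = b.0 | ··b··> p2
Q's transition system — 5 states:
  q0 = rec X. c.c.d.b.0 + c.X | ··c··> q0, ··c··> q1
  q1 = c.d.b.0 | ··c··> q2
  q2 = d.b.0 | ··d··> q3
  q3 = b.0 | ··b··> q4
  q4 = 0 | stopped
Coarsest stable partition (strong bisimilarity classes):
  B0 = {p0}
  B1 = {p1}
  B2 = {p3, q2}
  B3 = {p4, q3}
  B4 = {p2, q4}
  B5 = {q0}
  B6 = {q1}
p0 ∈ B0, q0 ∈ B5 → different blocks

P ≁ Q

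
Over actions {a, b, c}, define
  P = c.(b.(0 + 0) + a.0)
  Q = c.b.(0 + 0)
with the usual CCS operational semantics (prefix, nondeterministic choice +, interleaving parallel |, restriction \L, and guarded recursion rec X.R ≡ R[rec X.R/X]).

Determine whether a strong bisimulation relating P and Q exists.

LTS(P): 4 reachable states
  s0 = c.(b.(0 + 0) + a.0) has moves --c--▸ s1
  s1 = b.(0 + 0) + a.0 has moves --a--▸ s2, --b--▸ s3
  s2 = 0 has moves ·
  s3 = 0 + 0 has moves ·
LTS(Q): 3 reachable states
  t0 = c.b.(0 + 0) has moves --c--▸ t1
  t1 = b.(0 + 0) has moves --b--▸ t2
  t2 = 0 + 0 has moves ·
Coarsest stable partition (strong bisimilarity classes):
  B0 = {s0}
  B1 = {s1}
  B2 = {s2, s3, t2}
  B3 = {t0}
  B4 = {t1}
s0 ∈ B0, t0 ∈ B3 → different blocks

not bisimilar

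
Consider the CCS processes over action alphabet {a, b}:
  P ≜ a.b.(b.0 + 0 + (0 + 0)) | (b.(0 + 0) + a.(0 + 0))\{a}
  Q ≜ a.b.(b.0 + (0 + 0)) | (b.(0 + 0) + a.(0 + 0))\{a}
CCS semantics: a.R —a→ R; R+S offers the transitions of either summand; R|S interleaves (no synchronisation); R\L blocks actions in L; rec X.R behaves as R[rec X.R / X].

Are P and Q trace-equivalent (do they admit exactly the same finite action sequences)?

P's transition system — 8 states:
  u0 = a.b.(b.0 + 0 + (0 + 0)) | (b.(0 + 0) + a.(0 + 0))\{a} :: —a→ u1, —b→ u2
  u1 = b.(b.0 + 0 + (0 + 0)) | (b.(0 + 0) + a.(0 + 0))\{a} :: —b→ u3, —b→ u4
  u2 = a.b.(b.0 + 0 + (0 + 0)) | (0 + 0)\{a} :: —a→ u4
  u3 = (b.0 + 0 + (0 + 0)) | (b.(0 + 0) + a.(0 + 0))\{a} :: —b→ u5, —b→ u6
  u4 = b.(b.0 + 0 + (0 + 0)) | (0 + 0)\{a} :: —b→ u5
  u5 = (b.0 + 0 + (0 + 0)) | (0 + 0)\{a} :: —b→ u7
  u6 = 0 | (b.(0 + 0) + a.(0 + 0))\{a} :: —b→ u7
  u7 = 0 | (0 + 0)\{a} :: (no moves)
Q's transition system — 8 states:
  v0 = a.b.(b.0 + (0 + 0)) | (b.(0 + 0) + a.(0 + 0))\{a} :: —a→ v1, —b→ v2
  v1 = b.(b.0 + (0 + 0)) | (b.(0 + 0) + a.(0 + 0))\{a} :: —b→ v3, —b→ v4
  v2 = a.b.(b.0 + (0 + 0)) | (0 + 0)\{a} :: —a→ v4
  v3 = (b.0 + (0 + 0)) | (b.(0 + 0) + a.(0 + 0))\{a} :: —b→ v5, —b→ v6
  v4 = b.(b.0 + (0 + 0)) | (0 + 0)\{a} :: —b→ v5
  v5 = (b.0 + (0 + 0)) | (0 + 0)\{a} :: —b→ v7
  v6 = 0 | (b.(0 + 0) + a.(0 + 0))\{a} :: —b→ v7
  v7 = 0 | (0 + 0)\{a} :: (no moves)
Coarsest stable partition (strong bisimilarity classes):
  B0 = {u0, v0}
  B1 = {u2, v2}
  B2 = {u3, u4, v3, v4}
  B3 = {u5, u6, v5, v6}
  B4 = {u7, v7}
  B5 = {u1, v1}
u0 ∈ B0, v0 ∈ B0 → same block
Bisimilar ⇒ trace-equivalent.

trace-equivalent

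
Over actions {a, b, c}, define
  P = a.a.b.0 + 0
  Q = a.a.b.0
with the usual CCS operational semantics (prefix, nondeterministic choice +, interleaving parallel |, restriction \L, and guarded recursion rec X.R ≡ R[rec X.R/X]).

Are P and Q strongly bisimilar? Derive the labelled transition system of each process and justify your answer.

P ~ Q

P's transition system — 4 states:
  s0 = a.a.b.0 + 0 | —a→ s1
  s1 = a.b.0 | —a→ s2
  s2 = b.0 | —b→ s3
  s3 = 0 | stopped
Q's transition system — 4 states:
  t0 = a.a.b.0 | —a→ t1
  t1 = a.b.0 | —a→ t2
  t2 = b.0 | —b→ t3
  t3 = 0 | stopped
Coarsest stable partition (strong bisimilarity classes):
  B0 = {s0, t0}
  B1 = {s1, t1}
  B2 = {s2, t2}
  B3 = {s3, t3}
s0 ∈ B0, t0 ∈ B0 → same block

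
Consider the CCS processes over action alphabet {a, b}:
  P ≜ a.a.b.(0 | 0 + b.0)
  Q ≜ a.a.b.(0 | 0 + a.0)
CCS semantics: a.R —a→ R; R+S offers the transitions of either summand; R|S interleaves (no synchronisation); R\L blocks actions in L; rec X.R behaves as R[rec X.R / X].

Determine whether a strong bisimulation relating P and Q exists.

P ≁ Q

Reachable graph of P (5 states):
  m0 = a.a.b.(0 | 0 + b.0) ⊢ ··a··> m1
  m1 = a.b.(0 | 0 + b.0) ⊢ ··a··> m2
  m2 = b.(0 | 0 + b.0) ⊢ ··b··> m3
  m3 = 0 | 0 + b.0 ⊢ ··b··> m4
  m4 = 0 ⊢ stopped
Reachable graph of Q (5 states):
  n0 = a.a.b.(0 | 0 + a.0) ⊢ ··a··> n1
  n1 = a.b.(0 | 0 + a.0) ⊢ ··a··> n2
  n2 = b.(0 | 0 + a.0) ⊢ ··b··> n3
  n3 = 0 | 0 + a.0 ⊢ ··a··> n4
  n4 = 0 ⊢ stopped
Coarsest stable partition (strong bisimilarity classes):
  B0 = {m0}
  B1 = {m1}
  B2 = {m2}
  B3 = {m3}
  B4 = {m4, n4}
  B5 = {n0}
  B6 = {n1}
  B7 = {n2}
  B8 = {n3}
m0 ∈ B0, n0 ∈ B5 → different blocks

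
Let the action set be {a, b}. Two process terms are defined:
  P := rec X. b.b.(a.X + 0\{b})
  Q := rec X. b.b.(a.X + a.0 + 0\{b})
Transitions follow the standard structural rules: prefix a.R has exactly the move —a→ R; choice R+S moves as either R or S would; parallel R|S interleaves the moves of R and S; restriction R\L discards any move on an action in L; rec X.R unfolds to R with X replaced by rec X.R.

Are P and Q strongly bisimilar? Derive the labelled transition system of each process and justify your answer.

NO

LTS(P): 3 reachable states
  m0 = rec X. b.b.(a.X + 0\{b}) :: =b=> m1
  m1 = b.(a.(rec X. b.b.(a.X + 0\{b})) + 0\{b}) :: =b=> m2
  m2 = a.(rec X. b.b.(a.X + 0\{b})) + 0\{b} :: =a=> m0
LTS(Q): 4 reachable states
  n0 = rec X. b.b.(a.X + a.0 + 0\{b}) :: =b=> n1
  n1 = b.(a.(rec X. b.b.(a.X + a.0 + 0\{b})) + a.0 + 0\{b}) :: =b=> n2
  n2 = a.(rec X. b.b.(a.X + a.0 + 0\{b})) + a.0 + 0\{b} :: =a=> n0, =a=> n3
  n3 = 0 :: ∅
Bisimilarity quotient blocks:
  B0 = {m0}
  B1 = {m1}
  B2 = {m2}
  B3 = {n0}
  B4 = {n1}
  B5 = {n2}
  B6 = {n3}
m0 ∈ B0, n0 ∈ B3 → different blocks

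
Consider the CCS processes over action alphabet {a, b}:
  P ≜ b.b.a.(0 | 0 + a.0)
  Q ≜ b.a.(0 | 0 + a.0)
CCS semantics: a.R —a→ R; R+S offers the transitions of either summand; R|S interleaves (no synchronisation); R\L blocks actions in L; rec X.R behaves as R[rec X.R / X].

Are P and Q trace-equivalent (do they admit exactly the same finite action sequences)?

Reachable graph of P (5 states):
  p0 = b.b.a.(0 | 0 + a.0) → —b→ p1
  p1 = b.a.(0 | 0 + a.0) → —b→ p2
  p2 = a.(0 | 0 + a.0) → —a→ p3
  p3 = 0 | 0 + a.0 → —a→ p4
  p4 = 0 → ∅
Reachable graph of Q (4 states):
  q0 = b.a.(0 | 0 + a.0) → —b→ q1
  q1 = a.(0 | 0 + a.0) → —a→ q2
  q2 = 0 | 0 + a.0 → —a→ q3
  q3 = 0 → ∅
Run σ = ⟨bb⟩ on P: start {p0}
  after b @ step 1: {p1}
  after b @ step 2: {p2}
  ✓ P
Run σ = ⟨bb⟩ on Q: start {q0}
  after b @ step 1: {q1}
  after b @ step 2: ∅ (Q stuck)

NO — witness ⟨bb⟩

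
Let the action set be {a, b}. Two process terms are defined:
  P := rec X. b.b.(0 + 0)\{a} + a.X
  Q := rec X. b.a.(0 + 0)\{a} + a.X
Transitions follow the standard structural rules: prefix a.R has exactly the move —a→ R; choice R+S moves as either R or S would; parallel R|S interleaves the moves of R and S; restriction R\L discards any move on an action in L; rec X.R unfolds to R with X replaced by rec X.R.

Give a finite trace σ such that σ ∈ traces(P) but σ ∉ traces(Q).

LTS(P): 3 reachable states
  s0 = rec X. b.b.(0 + 0)\{a} + a.X :: =a=> s0, =b=> s1
  s1 = b.(0 + 0)\{a} :: =b=> s2
  s2 = (0 + 0)\{a} :: ·
LTS(Q): 3 reachable states
  t0 = rec X. b.a.(0 + 0)\{a} + a.X :: =a=> t0, =b=> t1
  t1 = a.(0 + 0)\{a} :: =a=> t2
  t2 = (0 + 0)\{a} :: ·
Run σ = ⟨bb⟩ on P: start {s0}
  step 1 (b): {s1}
  step 2 (b): {s2}
  — P admits the full trace.
Run σ = ⟨bb⟩ on Q: start {t0}
  step 1 (b): {t1}
  step 2 (b): ∅ (Q stuck)

bb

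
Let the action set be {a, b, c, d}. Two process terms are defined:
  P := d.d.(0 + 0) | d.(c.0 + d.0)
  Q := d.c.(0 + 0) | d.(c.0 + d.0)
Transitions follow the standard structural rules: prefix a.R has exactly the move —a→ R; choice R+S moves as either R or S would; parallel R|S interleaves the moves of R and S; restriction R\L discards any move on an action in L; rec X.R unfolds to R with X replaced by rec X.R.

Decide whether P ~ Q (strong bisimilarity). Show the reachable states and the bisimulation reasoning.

P ≁ Q

P's transition system — 9 states:
  p0 = d.d.(0 + 0) | d.(c.0 + d.0) has moves —d→ p1, —d→ p2
  p1 = d.(0 + 0) | d.(c.0 + d.0) has moves —d→ p3, —d→ p4
  p2 = d.d.(0 + 0) | (c.0 + d.0) has moves —c→ p5, —d→ p4, —d→ p5
  p3 = (0 + 0) | d.(c.0 + d.0) has moves —d→ p6
  p4 = d.(0 + 0) | (c.0 + d.0) has moves —c→ p7, —d→ p6, —d→ p7
  p5 = d.d.(0 + 0) | 0 has moves —d→ p7
  p6 = (0 + 0) | (c.0 + d.0) has moves —c→ p8, —d→ p8
  p7 = d.(0 + 0) | 0 has moves —d→ p8
  p8 = (0 + 0) | 0 has moves deadlocked
Q's transition system — 9 states:
  q0 = d.c.(0 + 0) | d.(c.0 + d.0) has moves —d→ q1, —d→ q2
  q1 = c.(0 + 0) | d.(c.0 + d.0) has moves —c→ q3, —d→ q4
  q2 = d.c.(0 + 0) | (c.0 + d.0) has moves —c→ q5, —d→ q4, —d→ q5
  q3 = (0 + 0) | d.(c.0 + d.0) has moves —d→ q6
  q4 = c.(0 + 0) | (c.0 + d.0) has moves —c→ q6, —c→ q7, —d→ q7
  q5 = d.c.(0 + 0) | 0 has moves —d→ q7
  q6 = (0 + 0) | (c.0 + d.0) has moves —c→ q8, —d→ q8
  q7 = c.(0 + 0) | 0 has moves —c→ q8
  q8 = (0 + 0) | 0 has moves deadlocked
Partition-refinement fixed point:
  B0 = {p0}
  B1 = {p1}
  B2 = {p3, q3}
  B3 = {p6, q6}
  B4 = {p8, q8}
  B5 = {p4}
  B6 = {p7}
  B7 = {p2}
  B8 = {p5}
  B9 = {q0}
  B10 = {q1}
  B11 = {q4}
  B12 = {q7}
  B13 = {q2}
  B14 = {q5}
p0 ∈ B0, q0 ∈ B9 → different blocks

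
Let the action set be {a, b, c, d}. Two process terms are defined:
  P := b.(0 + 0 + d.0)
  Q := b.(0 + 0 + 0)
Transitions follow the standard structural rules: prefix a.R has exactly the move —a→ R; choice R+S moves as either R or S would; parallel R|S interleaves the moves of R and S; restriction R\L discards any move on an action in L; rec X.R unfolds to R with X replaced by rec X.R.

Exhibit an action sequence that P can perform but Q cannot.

bd

P's transition system — 3 states:
  u0 = b.(0 + 0 + d.0) | ··b··> u1
  u1 = 0 + 0 + d.0 | ··d··> u2
  u2 = 0 | (no moves)
Q's transition system — 2 states:
  v0 = b.(0 + 0 + 0) | ··b··> v1
  v1 = 0 + 0 + 0 | (no moves)
Run σ = ⟨bd⟩ on P: start {u0}
  [1] b ⇒ {u1}
  [2] d ⇒ {u2}
  ✓ P
Run σ = ⟨bd⟩ on Q: start {v0}
  [1] b ⇒ {v1}
  [2] d ⇒ ∅ (Q stuck)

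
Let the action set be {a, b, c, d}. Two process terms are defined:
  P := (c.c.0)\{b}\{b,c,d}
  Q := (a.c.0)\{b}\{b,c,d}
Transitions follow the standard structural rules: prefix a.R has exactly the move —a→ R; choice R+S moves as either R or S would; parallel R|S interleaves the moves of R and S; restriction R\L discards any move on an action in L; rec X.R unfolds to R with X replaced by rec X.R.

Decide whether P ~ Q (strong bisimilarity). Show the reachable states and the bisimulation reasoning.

P's transition system — 1 states:
  u0 = (c.c.0)\{b}\{b,c,d} | ·
Q's transition system — 2 states:
  v0 = (a.c.0)\{b}\{b,c,d} | ··a··> v1
  v1 = (c.0)\{b}\{b,c,d} | ·
Coarsest stable partition (strong bisimilarity classes):
  B0 = {u0, v1}
  B1 = {v0}
u0 ∈ B0, v0 ∈ B1 → different blocks

not bisimilar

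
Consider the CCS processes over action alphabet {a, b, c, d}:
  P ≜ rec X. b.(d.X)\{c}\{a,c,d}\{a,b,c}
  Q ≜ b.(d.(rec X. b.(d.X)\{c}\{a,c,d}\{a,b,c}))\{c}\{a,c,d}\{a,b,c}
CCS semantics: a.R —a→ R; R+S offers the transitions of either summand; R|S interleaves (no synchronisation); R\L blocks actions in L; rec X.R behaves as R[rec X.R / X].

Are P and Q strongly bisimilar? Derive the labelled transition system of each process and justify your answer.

bisimilar

P's transition system — 2 states:
  p0 = rec X. b.(d.X)\{c}\{a,c,d}\{a,b,c} | --b--▸ p1
  p1 = (d.(rec X. b.(d.X)\{c}\{a,c,d}\{a,b,c}))\{c}\{a,c,d}\{a,b,c} | (no moves)
Q's transition system — 2 states:
  q0 = b.(d.(rec X. b.(d.X)\{c}\{a,c,d}\{a,b,c}))\{c}\{a,c,d}\{a,b,c} | --b--▸ q1
  q1 = (d.(rec X. b.(d.X)\{c}\{a,c,d}\{a,b,c}))\{c}\{a,c,d}\{a,b,c} | (no moves)
Bisimilarity quotient blocks:
  B0 = {p0, q0}
  B1 = {p1, q1}
p0 ∈ B0, q0 ∈ B0 → same block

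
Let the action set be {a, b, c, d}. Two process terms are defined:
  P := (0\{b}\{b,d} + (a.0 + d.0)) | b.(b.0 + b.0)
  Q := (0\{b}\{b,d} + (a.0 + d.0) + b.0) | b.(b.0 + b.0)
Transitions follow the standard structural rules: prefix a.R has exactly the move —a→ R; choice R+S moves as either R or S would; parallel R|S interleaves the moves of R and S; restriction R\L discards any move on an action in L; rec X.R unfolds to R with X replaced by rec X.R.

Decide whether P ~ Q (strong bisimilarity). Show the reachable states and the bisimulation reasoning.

Reachable graph of P (6 states):
  p0 = (0\{b}\{b,d} + (a.0 + d.0)) | b.(b.0 + b.0) | --a--▸ p1, --b--▸ p2, --d--▸ p1
  p1 = 0 | b.(b.0 + b.0) | --b--▸ p3
  p2 = (0\{b}\{b,d} + (a.0 + d.0)) | (b.0 + b.0) | --a--▸ p3, --b--▸ p4, --d--▸ p3
  p3 = 0 | (b.0 + b.0) | --b--▸ p5
  p4 = (0\{b}\{b,d} + (a.0 + d.0)) | 0 | --a--▸ p5, --d--▸ p5
  p5 = 0 | 0 | stopped
Reachable graph of Q (6 states):
  q0 = (0\{b}\{b,d} + (a.0 + d.0) + b.0) | b.(b.0 + b.0) | --a--▸ q1, --b--▸ q1, --b--▸ q2, --d--▸ q1
  q1 = 0 | b.(b.0 + b.0) | --b--▸ q3
  q2 = (0\{b}\{b,d} + (a.0 + d.0) + b.0) | (b.0 + b.0) | --a--▸ q3, --b--▸ q3, --b--▸ q4, --d--▸ q3
  q3 = 0 | (b.0 + b.0) | --b--▸ q5
  q4 = (0\{b}\{b,d} + (a.0 + d.0) + b.0) | 0 | --a--▸ q5, --b--▸ q5, --d--▸ q5
  q5 = 0 | 0 | stopped
Partition-refinement fixed point:
  B0 = {p0}
  B1 = {p1, q1}
  B2 = {p3, q3}
  B3 = {p5, q5}
  B4 = {p2}
  B5 = {p4}
  B6 = {q0}
  B7 = {q2}
  B8 = {q4}
p0 ∈ B0, q0 ∈ B6 → different blocks

NO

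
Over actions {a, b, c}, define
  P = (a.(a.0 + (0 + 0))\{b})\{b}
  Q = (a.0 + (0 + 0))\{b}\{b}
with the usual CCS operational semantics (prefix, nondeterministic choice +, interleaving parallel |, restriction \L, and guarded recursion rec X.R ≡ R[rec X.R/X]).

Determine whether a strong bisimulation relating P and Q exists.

LTS(P): 3 reachable states
  p0 = (a.(a.0 + (0 + 0))\{b})\{b} has moves -a-> p1
  p1 = (a.0 + (0 + 0))\{b}\{b} has moves -a-> p2
  p2 = 0\{b}\{b} has moves (no moves)
LTS(Q): 2 reachable states
  q0 = (a.0 + (0 + 0))\{b}\{b} has moves -a-> q1
  q1 = 0\{b}\{b} has moves (no moves)
Partition-refinement fixed point:
  B0 = {p0}
  B1 = {p1, q0}
  B2 = {p2, q1}
p0 ∈ B0, q0 ∈ B1 → different blocks

P ≁ Q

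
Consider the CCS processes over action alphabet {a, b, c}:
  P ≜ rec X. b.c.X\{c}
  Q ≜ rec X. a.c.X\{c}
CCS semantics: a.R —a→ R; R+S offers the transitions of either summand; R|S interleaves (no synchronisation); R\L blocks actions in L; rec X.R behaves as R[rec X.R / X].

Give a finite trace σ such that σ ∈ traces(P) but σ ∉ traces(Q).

LTS(P): 4 reachable states
  p0 = rec X. b.c.X\{c} ⊢ ··b··> p1
  p1 = c.(rec X. b.c.X\{c})\{c} ⊢ ··c··> p2
  p2 = (rec X. b.c.X\{c})\{c} ⊢ ··b··> p3
  p3 = (c.(rec X. b.c.X\{c})\{c})\{c} ⊢ ·
LTS(Q): 4 reachable states
  q0 = rec X. a.c.X\{c} ⊢ ··a··> q1
  q1 = c.(rec X. a.c.X\{c})\{c} ⊢ ··c··> q2
  q2 = (rec X. a.c.X\{c})\{c} ⊢ ··a··> q3
  q3 = (c.(rec X. a.c.X\{c})\{c})\{c} ⊢ ·
Run σ = ⟨b⟩ on P: start {p0}
  [1] b ⇒ {p1}
  ✓ P
Run σ = ⟨b⟩ on Q: start {q0}
  [1] b ⇒ no successor for Q

b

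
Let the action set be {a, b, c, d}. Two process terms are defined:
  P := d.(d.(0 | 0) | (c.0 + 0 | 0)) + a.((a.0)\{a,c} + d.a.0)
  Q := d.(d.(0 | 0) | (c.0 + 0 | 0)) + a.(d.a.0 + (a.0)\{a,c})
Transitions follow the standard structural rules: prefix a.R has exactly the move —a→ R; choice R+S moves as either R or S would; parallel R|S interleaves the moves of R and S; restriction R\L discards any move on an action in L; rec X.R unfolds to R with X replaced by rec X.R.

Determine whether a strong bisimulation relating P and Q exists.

P ~ Q

LTS(P): 8 reachable states
  s0 = d.(d.(0 | 0) | (c.0 + 0 | 0)) + a.((a.0)\{a,c} + d.a.0) | =a=> s1, =d=> s2
  s1 = (a.0)\{a,c} + d.a.0 | =d=> s3
  s2 = d.(0 | 0) | (c.0 + 0 | 0) | =c=> s4, =d=> s5
  s3 = a.0 | =a=> s6
  s4 = d.(0 | 0) | 0 | =d=> s7
  s5 = 0 | 0 | (c.0 + 0 | 0) | =c=> s7
  s6 = 0 | (no moves)
  s7 = 0 | 0 | 0 | (no moves)
LTS(Q): 8 reachable states
  t0 = d.(d.(0 | 0) | (c.0 + 0 | 0)) + a.(d.a.0 + (a.0)\{a,c}) | =a=> t1, =d=> t2
  t1 = d.a.0 + (a.0)\{a,c} | =d=> t3
  t2 = d.(0 | 0) | (c.0 + 0 | 0) | =c=> t4, =d=> t5
  t3 = a.0 | =a=> t6
  t4 = d.(0 | 0) | 0 | =d=> t7
  t5 = 0 | 0 | (c.0 + 0 | 0) | =c=> t7
  t6 = 0 | (no moves)
  t7 = 0 | 0 | 0 | (no moves)
Coarsest stable partition (strong bisimilarity classes):
  B0 = {s0, t0}
  B1 = {s1, t1}
  B2 = {s3, t3}
  B3 = {s6, s7, t6, t7}
  B4 = {s2, t2}
  B5 = {s4, t4}
  B6 = {s5, t5}
s0 ∈ B0, t0 ∈ B0 → same block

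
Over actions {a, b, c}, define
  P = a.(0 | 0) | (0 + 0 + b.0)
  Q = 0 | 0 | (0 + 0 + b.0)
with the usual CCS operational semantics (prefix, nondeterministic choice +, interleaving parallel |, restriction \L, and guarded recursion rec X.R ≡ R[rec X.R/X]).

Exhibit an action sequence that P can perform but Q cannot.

LTS(P): 4 reachable states
  u0 = a.(0 | 0) | (0 + 0 + b.0) ⊢ --a--▸ u1, --b--▸ u2
  u1 = 0 | 0 | (0 + 0 + b.0) ⊢ --b--▸ u3
  u2 = a.(0 | 0) | 0 ⊢ --a--▸ u3
  u3 = 0 | 0 | 0 ⊢ deadlocked
LTS(Q): 2 reachable states
  v0 = 0 | 0 | (0 + 0 + b.0) ⊢ --b--▸ v1
  v1 = 0 | 0 | 0 ⊢ deadlocked
Executing a from P (initial set {u0}):
  [1] a ⇒ {u1}
  ✓ P
Executing a from Q (initial set {v0}):
  [1] a ⇒ no successor for Q

a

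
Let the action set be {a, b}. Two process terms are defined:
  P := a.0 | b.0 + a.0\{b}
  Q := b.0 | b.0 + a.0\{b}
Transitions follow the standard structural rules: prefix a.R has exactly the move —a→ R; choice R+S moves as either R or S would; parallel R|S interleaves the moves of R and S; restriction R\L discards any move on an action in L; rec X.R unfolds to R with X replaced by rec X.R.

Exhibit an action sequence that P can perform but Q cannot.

LTS(P): 5 reachable states
  u0 = a.0 | b.0 + a.0\{b} ⊢ =a=> u1, =a=> u2, =b=> u3
  u1 = 0 | b.0 ⊢ =b=> u4
  u2 = 0\{b} ⊢ (no moves)
  u3 = a.0 | 0 ⊢ =a=> u4
  u4 = 0 | 0 ⊢ (no moves)
LTS(Q): 5 reachable states
  v0 = b.0 | b.0 + a.0\{b} ⊢ =a=> v1, =b=> v2, =b=> v3
  v1 = 0\{b} ⊢ (no moves)
  v2 = 0 | b.0 ⊢ =b=> v4
  v3 = b.0 | 0 ⊢ =b=> v4
  v4 = 0 | 0 ⊢ (no moves)
Run σ = ⟨ab⟩ on P: start {u0}
  step 1 (a): {u1, u2}
  step 2 (b): {u4}
  — P admits the full trace.
Run σ = ⟨ab⟩ on Q: start {v0}
  step 1 (a): {v1}
  step 2 (b): ∅ (Q stuck)

ab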